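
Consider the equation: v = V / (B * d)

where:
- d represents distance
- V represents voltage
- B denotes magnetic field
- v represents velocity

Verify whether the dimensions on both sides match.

Yes

d (distance) has dimensions [L].
V (voltage) has dimensions [I^-1 L^2 M T^-3].
B (magnetic field) has dimensions [I^-1 M T^-2].
v (velocity) has dimensions [L T^-1].

Left side: [L T^-1]
Right side: [L T^-1]

Both sides have the same dimensions, so the equation is dimensionally consistent.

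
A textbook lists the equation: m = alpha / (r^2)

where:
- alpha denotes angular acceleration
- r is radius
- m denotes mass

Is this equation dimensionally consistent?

No

alpha (angular acceleration) has dimensions [T^-2].
r (radius) has dimensions [L].
m (mass) has dimensions [M].

Left side: [M]
Right side: [L^-2 T^-2]

The two sides have different dimensions, so the equation is NOT dimensionally consistent.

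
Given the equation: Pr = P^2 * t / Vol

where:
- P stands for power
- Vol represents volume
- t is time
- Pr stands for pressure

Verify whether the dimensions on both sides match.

No

P (power) has dimensions [L^2 M T^-3].
Vol (volume) has dimensions [L^3].
t (time) has dimensions [T].
Pr (pressure) has dimensions [L^-1 M T^-2].

Left side: [L^-1 M T^-2]
Right side: [L M^2 T^-5]

The two sides have different dimensions, so the equation is NOT dimensionally consistent.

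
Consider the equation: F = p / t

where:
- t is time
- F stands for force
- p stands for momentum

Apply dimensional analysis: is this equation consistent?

Yes

t (time) has dimensions [T].
F (force) has dimensions [L M T^-2].
p (momentum) has dimensions [L M T^-1].

Left side: [L M T^-2]
Right side: [L M T^-2]

Both sides have the same dimensions, so the equation is dimensionally consistent.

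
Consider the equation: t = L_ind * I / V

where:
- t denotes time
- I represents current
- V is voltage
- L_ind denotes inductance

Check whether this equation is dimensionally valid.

Yes

t (time) has dimensions [T].
I (current) has dimensions [I].
V (voltage) has dimensions [I^-1 L^2 M T^-3].
L_ind (inductance) has dimensions [I^-2 L^2 M T^-2].

Left side: [T]
Right side: [T]

Both sides have the same dimensions, so the equation is dimensionally consistent.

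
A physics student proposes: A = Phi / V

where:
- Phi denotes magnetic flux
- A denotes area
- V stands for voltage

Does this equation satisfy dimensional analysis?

No

Phi (magnetic flux) has dimensions [I^-1 L^2 M T^-2].
A (area) has dimensions [L^2].
V (voltage) has dimensions [I^-1 L^2 M T^-3].

Left side: [L^2]
Right side: [T]

The two sides have different dimensions, so the equation is NOT dimensionally consistent.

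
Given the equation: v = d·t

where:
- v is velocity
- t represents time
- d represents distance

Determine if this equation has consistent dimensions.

No

v (velocity) has dimensions [L T^-1].
t (time) has dimensions [T].
d (distance) has dimensions [L].

Left side: [L T^-1]
Right side: [L T]

The two sides have different dimensions, so the equation is NOT dimensionally consistent.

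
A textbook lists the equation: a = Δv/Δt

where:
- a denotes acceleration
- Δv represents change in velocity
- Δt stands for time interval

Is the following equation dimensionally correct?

Yes

a (acceleration) has dimensions [L T^-2].
Δv (change in velocity) has dimensions [L T^-1].
Δt (time interval) has dimensions [T].

Left side: [L T^-2]
Right side: [L T^-2]

Both sides have the same dimensions, so the equation is dimensionally consistent.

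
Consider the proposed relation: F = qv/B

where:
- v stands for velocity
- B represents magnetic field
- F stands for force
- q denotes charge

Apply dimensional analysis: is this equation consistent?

No

v (velocity) has dimensions [L T^-1].
B (magnetic field) has dimensions [I^-1 M T^-2].
F (force) has dimensions [L M T^-2].
q (charge) has dimensions [I T].

Left side: [L M T^-2]
Right side: [I^2 L M^-1 T^2]

The two sides have different dimensions, so the equation is NOT dimensionally consistent.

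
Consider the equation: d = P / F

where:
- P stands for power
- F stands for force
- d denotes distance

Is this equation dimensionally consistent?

No

P (power) has dimensions [L^2 M T^-3].
F (force) has dimensions [L M T^-2].
d (distance) has dimensions [L].

Left side: [L]
Right side: [L T^-1]

The two sides have different dimensions, so the equation is NOT dimensionally consistent.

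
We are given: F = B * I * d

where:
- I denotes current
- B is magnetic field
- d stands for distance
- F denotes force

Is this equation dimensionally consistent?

Yes

I (current) has dimensions [I].
B (magnetic field) has dimensions [I^-1 M T^-2].
d (distance) has dimensions [L].
F (force) has dimensions [L M T^-2].

Left side: [L M T^-2]
Right side: [L M T^-2]

Both sides have the same dimensions, so the equation is dimensionally consistent.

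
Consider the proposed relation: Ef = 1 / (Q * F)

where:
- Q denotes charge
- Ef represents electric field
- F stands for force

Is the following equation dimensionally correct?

No

Q (charge) has dimensions [I T].
Ef (electric field) has dimensions [I^-1 L M T^-3].
F (force) has dimensions [L M T^-2].

Left side: [I^-1 L M T^-3]
Right side: [I^-1 L^-1 M^-1 T]

The two sides have different dimensions, so the equation is NOT dimensionally consistent.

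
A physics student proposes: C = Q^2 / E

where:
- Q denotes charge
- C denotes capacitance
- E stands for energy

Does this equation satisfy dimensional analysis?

Yes

Q (charge) has dimensions [I T].
C (capacitance) has dimensions [I^2 L^-2 M^-1 T^4].
E (energy) has dimensions [L^2 M T^-2].

Left side: [I^2 L^-2 M^-1 T^4]
Right side: [I^2 L^-2 M^-1 T^4]

Both sides have the same dimensions, so the equation is dimensionally consistent.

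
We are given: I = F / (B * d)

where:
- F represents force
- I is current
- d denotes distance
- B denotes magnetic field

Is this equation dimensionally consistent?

Yes

F (force) has dimensions [L M T^-2].
I (current) has dimensions [I].
d (distance) has dimensions [L].
B (magnetic field) has dimensions [I^-1 M T^-2].

Left side: [I]
Right side: [I]

Both sides have the same dimensions, so the equation is dimensionally consistent.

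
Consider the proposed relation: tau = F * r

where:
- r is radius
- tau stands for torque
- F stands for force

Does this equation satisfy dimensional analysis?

Yes

r (radius) has dimensions [L].
tau (torque) has dimensions [L^2 M T^-2].
F (force) has dimensions [L M T^-2].

Left side: [L^2 M T^-2]
Right side: [L^2 M T^-2]

Both sides have the same dimensions, so the equation is dimensionally consistent.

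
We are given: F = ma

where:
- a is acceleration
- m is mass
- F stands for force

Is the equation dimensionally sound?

Yes

a (acceleration) has dimensions [L T^-2].
m (mass) has dimensions [M].
F (force) has dimensions [L M T^-2].

Left side: [L M T^-2]
Right side: [L M T^-2]

Both sides have the same dimensions, so the equation is dimensionally consistent.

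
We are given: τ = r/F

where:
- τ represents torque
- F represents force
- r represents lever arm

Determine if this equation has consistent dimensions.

No

τ (torque) has dimensions [L^2 M T^-2].
F (force) has dimensions [L M T^-2].
r (lever arm) has dimensions [L].

Left side: [L^2 M T^-2]
Right side: [M^-1 T^2]

The two sides have different dimensions, so the equation is NOT dimensionally consistent.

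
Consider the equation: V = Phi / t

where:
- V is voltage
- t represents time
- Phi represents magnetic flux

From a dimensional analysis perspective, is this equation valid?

Yes

V (voltage) has dimensions [I^-1 L^2 M T^-3].
t (time) has dimensions [T].
Phi (magnetic flux) has dimensions [I^-1 L^2 M T^-2].

Left side: [I^-1 L^2 M T^-3]
Right side: [I^-1 L^2 M T^-3]

Both sides have the same dimensions, so the equation is dimensionally consistent.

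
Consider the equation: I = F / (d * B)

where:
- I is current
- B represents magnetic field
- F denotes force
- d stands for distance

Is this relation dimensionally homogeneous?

Yes

I (current) has dimensions [I].
B (magnetic field) has dimensions [I^-1 M T^-2].
F (force) has dimensions [L M T^-2].
d (distance) has dimensions [L].

Left side: [I]
Right side: [I]

Both sides have the same dimensions, so the equation is dimensionally consistent.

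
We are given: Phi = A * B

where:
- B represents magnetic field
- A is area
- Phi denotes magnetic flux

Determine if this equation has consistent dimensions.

Yes

B (magnetic field) has dimensions [I^-1 M T^-2].
A (area) has dimensions [L^2].
Phi (magnetic flux) has dimensions [I^-1 L^2 M T^-2].

Left side: [I^-1 L^2 M T^-2]
Right side: [I^-1 L^2 M T^-2]

Both sides have the same dimensions, so the equation is dimensionally consistent.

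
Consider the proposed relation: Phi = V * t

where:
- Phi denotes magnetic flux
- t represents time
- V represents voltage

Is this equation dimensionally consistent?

Yes

Phi (magnetic flux) has dimensions [I^-1 L^2 M T^-2].
t (time) has dimensions [T].
V (voltage) has dimensions [I^-1 L^2 M T^-3].

Left side: [I^-1 L^2 M T^-2]
Right side: [I^-1 L^2 M T^-2]

Both sides have the same dimensions, so the equation is dimensionally consistent.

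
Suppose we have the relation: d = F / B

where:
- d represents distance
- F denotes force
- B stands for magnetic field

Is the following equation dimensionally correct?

No

d (distance) has dimensions [L].
F (force) has dimensions [L M T^-2].
B (magnetic field) has dimensions [I^-1 M T^-2].

Left side: [L]
Right side: [I L]

The two sides have different dimensions, so the equation is NOT dimensionally consistent.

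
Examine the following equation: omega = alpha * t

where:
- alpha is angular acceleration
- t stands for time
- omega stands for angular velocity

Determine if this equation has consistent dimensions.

Yes

alpha (angular acceleration) has dimensions [T^-2].
t (time) has dimensions [T].
omega (angular velocity) has dimensions [T^-1].

Left side: [T^-1]
Right side: [T^-1]

Both sides have the same dimensions, so the equation is dimensionally consistent.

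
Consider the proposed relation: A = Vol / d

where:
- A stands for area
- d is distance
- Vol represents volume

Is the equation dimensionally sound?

Yes

A (area) has dimensions [L^2].
d (distance) has dimensions [L].
Vol (volume) has dimensions [L^3].

Left side: [L^2]
Right side: [L^2]

Both sides have the same dimensions, so the equation is dimensionally consistent.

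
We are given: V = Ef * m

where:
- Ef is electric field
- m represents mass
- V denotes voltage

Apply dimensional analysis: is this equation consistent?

No

Ef (electric field) has dimensions [I^-1 L M T^-3].
m (mass) has dimensions [M].
V (voltage) has dimensions [I^-1 L^2 M T^-3].

Left side: [I^-1 L^2 M T^-3]
Right side: [I^-1 L M^2 T^-3]

The two sides have different dimensions, so the equation is NOT dimensionally consistent.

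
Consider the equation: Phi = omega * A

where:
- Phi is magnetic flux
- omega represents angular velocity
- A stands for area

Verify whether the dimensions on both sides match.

No

Phi (magnetic flux) has dimensions [I^-1 L^2 M T^-2].
omega (angular velocity) has dimensions [T^-1].
A (area) has dimensions [L^2].

Left side: [I^-1 L^2 M T^-2]
Right side: [L^2 T^-1]

The two sides have different dimensions, so the equation is NOT dimensionally consistent.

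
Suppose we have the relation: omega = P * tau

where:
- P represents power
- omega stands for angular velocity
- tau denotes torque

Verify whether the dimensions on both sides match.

No

P (power) has dimensions [L^2 M T^-3].
omega (angular velocity) has dimensions [T^-1].
tau (torque) has dimensions [L^2 M T^-2].

Left side: [T^-1]
Right side: [L^4 M^2 T^-5]

The two sides have different dimensions, so the equation is NOT dimensionally consistent.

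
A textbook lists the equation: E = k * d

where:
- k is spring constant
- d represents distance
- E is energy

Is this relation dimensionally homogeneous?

No

k (spring constant) has dimensions [M T^-2].
d (distance) has dimensions [L].
E (energy) has dimensions [L^2 M T^-2].

Left side: [L^2 M T^-2]
Right side: [L M T^-2]

The two sides have different dimensions, so the equation is NOT dimensionally consistent.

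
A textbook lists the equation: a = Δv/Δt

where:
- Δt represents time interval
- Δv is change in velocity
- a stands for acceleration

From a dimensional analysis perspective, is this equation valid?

Yes

Δt (time interval) has dimensions [T].
Δv (change in velocity) has dimensions [L T^-1].
a (acceleration) has dimensions [L T^-2].

Left side: [L T^-2]
Right side: [L T^-2]

Both sides have the same dimensions, so the equation is dimensionally consistent.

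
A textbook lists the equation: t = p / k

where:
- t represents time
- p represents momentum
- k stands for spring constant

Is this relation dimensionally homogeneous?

No

t (time) has dimensions [T].
p (momentum) has dimensions [L M T^-1].
k (spring constant) has dimensions [M T^-2].

Left side: [T]
Right side: [L T]

The two sides have different dimensions, so the equation is NOT dimensionally consistent.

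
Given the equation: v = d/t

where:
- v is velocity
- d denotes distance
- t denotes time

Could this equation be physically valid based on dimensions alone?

Yes

v (velocity) has dimensions [L T^-1].
d (distance) has dimensions [L].
t (time) has dimensions [T].

Left side: [L T^-1]
Right side: [L T^-1]

Both sides have the same dimensions, so the equation is dimensionally consistent.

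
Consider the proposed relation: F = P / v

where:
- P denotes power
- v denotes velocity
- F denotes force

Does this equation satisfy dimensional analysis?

Yes

P (power) has dimensions [L^2 M T^-3].
v (velocity) has dimensions [L T^-1].
F (force) has dimensions [L M T^-2].

Left side: [L M T^-2]
Right side: [L M T^-2]

Both sides have the same dimensions, so the equation is dimensionally consistent.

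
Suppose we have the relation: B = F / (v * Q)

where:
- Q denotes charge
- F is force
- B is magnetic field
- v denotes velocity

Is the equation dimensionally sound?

Yes

Q (charge) has dimensions [I T].
F (force) has dimensions [L M T^-2].
B (magnetic field) has dimensions [I^-1 M T^-2].
v (velocity) has dimensions [L T^-1].

Left side: [I^-1 M T^-2]
Right side: [I^-1 M T^-2]

Both sides have the same dimensions, so the equation is dimensionally consistent.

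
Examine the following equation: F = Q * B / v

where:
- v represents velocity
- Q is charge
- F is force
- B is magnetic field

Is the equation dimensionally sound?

No

v (velocity) has dimensions [L T^-1].
Q (charge) has dimensions [I T].
F (force) has dimensions [L M T^-2].
B (magnetic field) has dimensions [I^-1 M T^-2].

Left side: [L M T^-2]
Right side: [L^-1 M]

The two sides have different dimensions, so the equation is NOT dimensionally consistent.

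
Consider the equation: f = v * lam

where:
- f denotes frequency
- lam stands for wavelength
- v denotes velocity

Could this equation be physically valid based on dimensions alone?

No

f (frequency) has dimensions [T^-1].
lam (wavelength) has dimensions [L].
v (velocity) has dimensions [L T^-1].

Left side: [T^-1]
Right side: [L^2 T^-1]

The two sides have different dimensions, so the equation is NOT dimensionally consistent.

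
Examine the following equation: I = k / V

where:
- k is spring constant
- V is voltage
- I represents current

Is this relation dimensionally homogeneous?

No

k (spring constant) has dimensions [M T^-2].
V (voltage) has dimensions [I^-1 L^2 M T^-3].
I (current) has dimensions [I].

Left side: [I]
Right side: [I L^-2 T]

The two sides have different dimensions, so the equation is NOT dimensionally consistent.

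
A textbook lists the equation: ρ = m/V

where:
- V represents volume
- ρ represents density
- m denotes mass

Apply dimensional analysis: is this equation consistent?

Yes

V (volume) has dimensions [L^3].
ρ (density) has dimensions [L^-3 M].
m (mass) has dimensions [M].

Left side: [L^-3 M]
Right side: [L^-3 M]

Both sides have the same dimensions, so the equation is dimensionally consistent.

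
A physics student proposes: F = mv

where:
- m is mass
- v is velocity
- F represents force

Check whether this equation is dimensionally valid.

No

m (mass) has dimensions [M].
v (velocity) has dimensions [L T^-1].
F (force) has dimensions [L M T^-2].

Left side: [L M T^-2]
Right side: [L M T^-1]

The two sides have different dimensions, so the equation is NOT dimensionally consistent.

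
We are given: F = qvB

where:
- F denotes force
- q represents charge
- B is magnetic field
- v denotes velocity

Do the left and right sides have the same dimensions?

Yes

F (force) has dimensions [L M T^-2].
q (charge) has dimensions [I T].
B (magnetic field) has dimensions [I^-1 M T^-2].
v (velocity) has dimensions [L T^-1].

Left side: [L M T^-2]
Right side: [L M T^-2]

Both sides have the same dimensions, so the equation is dimensionally consistent.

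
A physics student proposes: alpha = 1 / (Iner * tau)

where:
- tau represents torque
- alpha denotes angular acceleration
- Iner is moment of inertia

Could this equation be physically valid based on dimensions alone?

No

tau (torque) has dimensions [L^2 M T^-2].
alpha (angular acceleration) has dimensions [T^-2].
Iner (moment of inertia) has dimensions [L^2 M].

Left side: [T^-2]
Right side: [L^-4 M^-2 T^2]

The two sides have different dimensions, so the equation is NOT dimensionally consistent.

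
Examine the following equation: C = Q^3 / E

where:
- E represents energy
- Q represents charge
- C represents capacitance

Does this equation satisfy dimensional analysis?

No

E (energy) has dimensions [L^2 M T^-2].
Q (charge) has dimensions [I T].
C (capacitance) has dimensions [I^2 L^-2 M^-1 T^4].

Left side: [I^2 L^-2 M^-1 T^4]
Right side: [I^3 L^-2 M^-1 T^5]

The two sides have different dimensions, so the equation is NOT dimensionally consistent.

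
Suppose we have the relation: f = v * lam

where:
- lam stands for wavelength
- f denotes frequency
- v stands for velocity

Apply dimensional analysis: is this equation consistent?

No

lam (wavelength) has dimensions [L].
f (frequency) has dimensions [T^-1].
v (velocity) has dimensions [L T^-1].

Left side: [T^-1]
Right side: [L^2 T^-1]

The two sides have different dimensions, so the equation is NOT dimensionally consistent.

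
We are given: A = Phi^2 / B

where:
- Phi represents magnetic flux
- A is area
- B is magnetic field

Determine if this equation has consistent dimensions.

No

Phi (magnetic flux) has dimensions [I^-1 L^2 M T^-2].
A (area) has dimensions [L^2].
B (magnetic field) has dimensions [I^-1 M T^-2].

Left side: [L^2]
Right side: [I^-1 L^4 M T^-2]

The two sides have different dimensions, so the equation is NOT dimensionally consistent.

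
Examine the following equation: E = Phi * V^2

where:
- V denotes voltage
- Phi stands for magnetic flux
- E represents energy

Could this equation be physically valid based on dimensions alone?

No

V (voltage) has dimensions [I^-1 L^2 M T^-3].
Phi (magnetic flux) has dimensions [I^-1 L^2 M T^-2].
E (energy) has dimensions [L^2 M T^-2].

Left side: [L^2 M T^-2]
Right side: [I^-3 L^6 M^3 T^-8]

The two sides have different dimensions, so the equation is NOT dimensionally consistent.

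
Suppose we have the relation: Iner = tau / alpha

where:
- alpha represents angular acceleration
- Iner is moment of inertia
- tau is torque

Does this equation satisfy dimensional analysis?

Yes

alpha (angular acceleration) has dimensions [T^-2].
Iner (moment of inertia) has dimensions [L^2 M].
tau (torque) has dimensions [L^2 M T^-2].

Left side: [L^2 M]
Right side: [L^2 M]

Both sides have the same dimensions, so the equation is dimensionally consistent.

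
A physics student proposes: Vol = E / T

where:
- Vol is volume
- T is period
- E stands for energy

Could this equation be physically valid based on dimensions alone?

No

Vol (volume) has dimensions [L^3].
T (period) has dimensions [T].
E (energy) has dimensions [L^2 M T^-2].

Left side: [L^3]
Right side: [L^2 M T^-3]

The two sides have different dimensions, so the equation is NOT dimensionally consistent.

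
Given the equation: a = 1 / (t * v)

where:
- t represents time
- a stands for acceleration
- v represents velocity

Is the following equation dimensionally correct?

No

t (time) has dimensions [T].
a (acceleration) has dimensions [L T^-2].
v (velocity) has dimensions [L T^-1].

Left side: [L T^-2]
Right side: [L^-1]

The two sides have different dimensions, so the equation is NOT dimensionally consistent.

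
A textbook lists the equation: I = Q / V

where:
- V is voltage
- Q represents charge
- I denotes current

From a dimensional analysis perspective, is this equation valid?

No

V (voltage) has dimensions [I^-1 L^2 M T^-3].
Q (charge) has dimensions [I T].
I (current) has dimensions [I].

Left side: [I]
Right side: [I^2 L^-2 M^-1 T^4]

The two sides have different dimensions, so the equation is NOT dimensionally consistent.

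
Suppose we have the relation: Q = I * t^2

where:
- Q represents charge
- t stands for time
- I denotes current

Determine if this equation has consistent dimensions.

No

Q (charge) has dimensions [I T].
t (time) has dimensions [T].
I (current) has dimensions [I].

Left side: [I T]
Right side: [I T^2]

The two sides have different dimensions, so the equation is NOT dimensionally consistent.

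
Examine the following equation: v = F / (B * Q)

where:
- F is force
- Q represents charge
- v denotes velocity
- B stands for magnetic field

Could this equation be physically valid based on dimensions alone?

Yes

F (force) has dimensions [L M T^-2].
Q (charge) has dimensions [I T].
v (velocity) has dimensions [L T^-1].
B (magnetic field) has dimensions [I^-1 M T^-2].

Left side: [L T^-1]
Right side: [L T^-1]

Both sides have the same dimensions, so the equation is dimensionally consistent.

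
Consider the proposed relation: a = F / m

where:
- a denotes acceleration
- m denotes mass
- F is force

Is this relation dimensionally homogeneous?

Yes

a (acceleration) has dimensions [L T^-2].
m (mass) has dimensions [M].
F (force) has dimensions [L M T^-2].

Left side: [L T^-2]
Right side: [L T^-2]

Both sides have the same dimensions, so the equation is dimensionally consistent.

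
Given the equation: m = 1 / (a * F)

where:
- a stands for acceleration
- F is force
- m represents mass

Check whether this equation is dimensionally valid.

No

a (acceleration) has dimensions [L T^-2].
F (force) has dimensions [L M T^-2].
m (mass) has dimensions [M].

Left side: [M]
Right side: [L^-2 M^-1 T^4]

The two sides have different dimensions, so the equation is NOT dimensionally consistent.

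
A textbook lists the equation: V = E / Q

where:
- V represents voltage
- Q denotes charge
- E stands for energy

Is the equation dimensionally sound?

Yes

V (voltage) has dimensions [I^-1 L^2 M T^-3].
Q (charge) has dimensions [I T].
E (energy) has dimensions [L^2 M T^-2].

Left side: [I^-1 L^2 M T^-3]
Right side: [I^-1 L^2 M T^-3]

Both sides have the same dimensions, so the equation is dimensionally consistent.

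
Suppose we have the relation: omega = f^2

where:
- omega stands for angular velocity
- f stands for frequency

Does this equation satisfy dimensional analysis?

No

omega (angular velocity) has dimensions [T^-1].
f (frequency) has dimensions [T^-1].

Left side: [T^-1]
Right side: [T^-2]

The two sides have different dimensions, so the equation is NOT dimensionally consistent.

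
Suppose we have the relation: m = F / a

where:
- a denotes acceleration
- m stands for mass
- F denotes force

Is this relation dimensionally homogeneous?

Yes

a (acceleration) has dimensions [L T^-2].
m (mass) has dimensions [M].
F (force) has dimensions [L M T^-2].

Left side: [M]
Right side: [M]

Both sides have the same dimensions, so the equation is dimensionally consistent.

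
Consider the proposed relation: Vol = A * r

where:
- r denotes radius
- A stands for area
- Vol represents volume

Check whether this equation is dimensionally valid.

Yes

r (radius) has dimensions [L].
A (area) has dimensions [L^2].
Vol (volume) has dimensions [L^3].

Left side: [L^3]
Right side: [L^3]

Both sides have the same dimensions, so the equation is dimensionally consistent.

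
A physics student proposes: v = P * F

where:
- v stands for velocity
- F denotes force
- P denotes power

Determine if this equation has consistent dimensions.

No

v (velocity) has dimensions [L T^-1].
F (force) has dimensions [L M T^-2].
P (power) has dimensions [L^2 M T^-3].

Left side: [L T^-1]
Right side: [L^3 M^2 T^-5]

The two sides have different dimensions, so the equation is NOT dimensionally consistent.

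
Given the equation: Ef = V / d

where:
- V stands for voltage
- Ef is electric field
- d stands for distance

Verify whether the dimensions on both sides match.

Yes

V (voltage) has dimensions [I^-1 L^2 M T^-3].
Ef (electric field) has dimensions [I^-1 L M T^-3].
d (distance) has dimensions [L].

Left side: [I^-1 L M T^-3]
Right side: [I^-1 L M T^-3]

Both sides have the same dimensions, so the equation is dimensionally consistent.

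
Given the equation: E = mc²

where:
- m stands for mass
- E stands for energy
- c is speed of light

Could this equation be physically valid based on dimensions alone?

Yes

m (mass) has dimensions [M].
E (energy) has dimensions [L^2 M T^-2].
c (speed of light) has dimensions [L T^-1].

Left side: [L^2 M T^-2]
Right side: [L^2 M T^-2]

Both sides have the same dimensions, so the equation is dimensionally consistent.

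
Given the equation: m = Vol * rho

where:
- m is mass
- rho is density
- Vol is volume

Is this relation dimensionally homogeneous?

Yes

m (mass) has dimensions [M].
rho (density) has dimensions [L^-3 M].
Vol (volume) has dimensions [L^3].

Left side: [M]
Right side: [M]

Both sides have the same dimensions, so the equation is dimensionally consistent.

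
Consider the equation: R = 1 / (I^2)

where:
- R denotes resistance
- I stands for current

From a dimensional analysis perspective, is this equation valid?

No

R (resistance) has dimensions [I^-2 L^2 M T^-3].
I (current) has dimensions [I].

Left side: [I^-2 L^2 M T^-3]
Right side: [I^-2]

The two sides have different dimensions, so the equation is NOT dimensionally consistent.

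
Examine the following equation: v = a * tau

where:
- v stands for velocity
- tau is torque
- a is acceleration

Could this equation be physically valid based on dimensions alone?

No

v (velocity) has dimensions [L T^-1].
tau (torque) has dimensions [L^2 M T^-2].
a (acceleration) has dimensions [L T^-2].

Left side: [L T^-1]
Right side: [L^3 M T^-4]

The two sides have different dimensions, so the equation is NOT dimensionally consistent.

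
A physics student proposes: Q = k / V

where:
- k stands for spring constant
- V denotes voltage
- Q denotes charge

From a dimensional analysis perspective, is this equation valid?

No

k (spring constant) has dimensions [M T^-2].
V (voltage) has dimensions [I^-1 L^2 M T^-3].
Q (charge) has dimensions [I T].

Left side: [I T]
Right side: [I L^-2 T]

The two sides have different dimensions, so the equation is NOT dimensionally consistent.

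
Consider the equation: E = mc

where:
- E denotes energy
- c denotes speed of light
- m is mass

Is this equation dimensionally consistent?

No

E (energy) has dimensions [L^2 M T^-2].
c (speed of light) has dimensions [L T^-1].
m (mass) has dimensions [M].

Left side: [L^2 M T^-2]
Right side: [L M T^-1]

The two sides have different dimensions, so the equation is NOT dimensionally consistent.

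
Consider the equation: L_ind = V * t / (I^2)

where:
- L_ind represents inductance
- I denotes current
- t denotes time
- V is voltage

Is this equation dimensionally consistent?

No

L_ind (inductance) has dimensions [I^-2 L^2 M T^-2].
I (current) has dimensions [I].
t (time) has dimensions [T].
V (voltage) has dimensions [I^-1 L^2 M T^-3].

Left side: [I^-2 L^2 M T^-2]
Right side: [I^-3 L^2 M T^-2]

The two sides have different dimensions, so the equation is NOT dimensionally consistent.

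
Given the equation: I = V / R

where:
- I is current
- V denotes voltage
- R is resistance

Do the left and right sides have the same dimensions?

Yes

I (current) has dimensions [I].
V (voltage) has dimensions [I^-1 L^2 M T^-3].
R (resistance) has dimensions [I^-2 L^2 M T^-3].

Left side: [I]
Right side: [I]

Both sides have the same dimensions, so the equation is dimensionally consistent.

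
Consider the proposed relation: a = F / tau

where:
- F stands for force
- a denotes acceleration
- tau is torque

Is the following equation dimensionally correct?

No

F (force) has dimensions [L M T^-2].
a (acceleration) has dimensions [L T^-2].
tau (torque) has dimensions [L^2 M T^-2].

Left side: [L T^-2]
Right side: [L^-1]

The two sides have different dimensions, so the equation is NOT dimensionally consistent.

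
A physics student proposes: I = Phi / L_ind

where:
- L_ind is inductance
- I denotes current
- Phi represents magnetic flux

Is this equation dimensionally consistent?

Yes

L_ind (inductance) has dimensions [I^-2 L^2 M T^-2].
I (current) has dimensions [I].
Phi (magnetic flux) has dimensions [I^-1 L^2 M T^-2].

Left side: [I]
Right side: [I]

Both sides have the same dimensions, so the equation is dimensionally consistent.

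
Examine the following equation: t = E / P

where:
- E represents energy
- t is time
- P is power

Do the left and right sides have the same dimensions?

Yes

E (energy) has dimensions [L^2 M T^-2].
t (time) has dimensions [T].
P (power) has dimensions [L^2 M T^-3].

Left side: [T]
Right side: [T]

Both sides have the same dimensions, so the equation is dimensionally consistent.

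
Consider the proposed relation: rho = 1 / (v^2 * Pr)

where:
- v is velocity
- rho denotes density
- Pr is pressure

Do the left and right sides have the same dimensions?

No

v (velocity) has dimensions [L T^-1].
rho (density) has dimensions [L^-3 M].
Pr (pressure) has dimensions [L^-1 M T^-2].

Left side: [L^-3 M]
Right side: [L^-1 M^-1 T^4]

The two sides have different dimensions, so the equation is NOT dimensionally consistent.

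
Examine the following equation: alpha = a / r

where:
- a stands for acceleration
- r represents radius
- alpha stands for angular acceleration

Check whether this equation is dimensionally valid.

Yes

a (acceleration) has dimensions [L T^-2].
r (radius) has dimensions [L].
alpha (angular acceleration) has dimensions [T^-2].

Left side: [T^-2]
Right side: [T^-2]

Both sides have the same dimensions, so the equation is dimensionally consistent.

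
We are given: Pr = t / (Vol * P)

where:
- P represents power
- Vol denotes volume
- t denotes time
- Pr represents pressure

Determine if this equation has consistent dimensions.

No

P (power) has dimensions [L^2 M T^-3].
Vol (volume) has dimensions [L^3].
t (time) has dimensions [T].
Pr (pressure) has dimensions [L^-1 M T^-2].

Left side: [L^-1 M T^-2]
Right side: [L^-5 M^-1 T^4]

The two sides have different dimensions, so the equation is NOT dimensionally consistent.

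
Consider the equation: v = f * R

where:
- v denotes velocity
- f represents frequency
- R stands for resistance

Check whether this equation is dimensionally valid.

No

v (velocity) has dimensions [L T^-1].
f (frequency) has dimensions [T^-1].
R (resistance) has dimensions [I^-2 L^2 M T^-3].

Left side: [L T^-1]
Right side: [I^-2 L^2 M T^-4]

The two sides have different dimensions, so the equation is NOT dimensionally consistent.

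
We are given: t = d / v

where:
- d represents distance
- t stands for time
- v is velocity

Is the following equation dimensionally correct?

Yes

d (distance) has dimensions [L].
t (time) has dimensions [T].
v (velocity) has dimensions [L T^-1].

Left side: [T]
Right side: [T]

Both sides have the same dimensions, so the equation is dimensionally consistent.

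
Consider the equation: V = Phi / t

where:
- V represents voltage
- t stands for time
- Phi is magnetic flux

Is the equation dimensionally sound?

Yes

V (voltage) has dimensions [I^-1 L^2 M T^-3].
t (time) has dimensions [T].
Phi (magnetic flux) has dimensions [I^-1 L^2 M T^-2].

Left side: [I^-1 L^2 M T^-3]
Right side: [I^-1 L^2 M T^-3]

Both sides have the same dimensions, so the equation is dimensionally consistent.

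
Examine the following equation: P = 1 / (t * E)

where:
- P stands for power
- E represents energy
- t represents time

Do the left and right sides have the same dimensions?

No

P (power) has dimensions [L^2 M T^-3].
E (energy) has dimensions [L^2 M T^-2].
t (time) has dimensions [T].

Left side: [L^2 M T^-3]
Right side: [L^-2 M^-1 T]

The two sides have different dimensions, so the equation is NOT dimensionally consistent.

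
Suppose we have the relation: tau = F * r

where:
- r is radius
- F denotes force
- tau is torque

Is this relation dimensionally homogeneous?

Yes

r (radius) has dimensions [L].
F (force) has dimensions [L M T^-2].
tau (torque) has dimensions [L^2 M T^-2].

Left side: [L^2 M T^-2]
Right side: [L^2 M T^-2]

Both sides have the same dimensions, so the equation is dimensionally consistent.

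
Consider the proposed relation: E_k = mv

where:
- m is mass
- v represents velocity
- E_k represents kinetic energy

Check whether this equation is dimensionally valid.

No

m (mass) has dimensions [M].
v (velocity) has dimensions [L T^-1].
E_k (kinetic energy) has dimensions [L^2 M T^-2].

Left side: [L^2 M T^-2]
Right side: [L M T^-1]

The two sides have different dimensions, so the equation is NOT dimensionally consistent.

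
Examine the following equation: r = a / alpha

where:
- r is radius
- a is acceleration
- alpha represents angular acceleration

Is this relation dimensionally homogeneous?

Yes

r (radius) has dimensions [L].
a (acceleration) has dimensions [L T^-2].
alpha (angular acceleration) has dimensions [T^-2].

Left side: [L]
Right side: [L]

Both sides have the same dimensions, so the equation is dimensionally consistent.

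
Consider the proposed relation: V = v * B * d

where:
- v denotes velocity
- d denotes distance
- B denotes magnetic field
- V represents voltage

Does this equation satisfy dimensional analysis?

Yes

v (velocity) has dimensions [L T^-1].
d (distance) has dimensions [L].
B (magnetic field) has dimensions [I^-1 M T^-2].
V (voltage) has dimensions [I^-1 L^2 M T^-3].

Left side: [I^-1 L^2 M T^-3]
Right side: [I^-1 L^2 M T^-3]

Both sides have the same dimensions, so the equation is dimensionally consistent.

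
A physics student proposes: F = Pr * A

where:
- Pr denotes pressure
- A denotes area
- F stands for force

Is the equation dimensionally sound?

Yes

Pr (pressure) has dimensions [L^-1 M T^-2].
A (area) has dimensions [L^2].
F (force) has dimensions [L M T^-2].

Left side: [L M T^-2]
Right side: [L M T^-2]

Both sides have the same dimensions, so the equation is dimensionally consistent.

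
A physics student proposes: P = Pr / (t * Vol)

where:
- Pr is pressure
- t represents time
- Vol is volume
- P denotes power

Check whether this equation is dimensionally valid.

No

Pr (pressure) has dimensions [L^-1 M T^-2].
t (time) has dimensions [T].
Vol (volume) has dimensions [L^3].
P (power) has dimensions [L^2 M T^-3].

Left side: [L^2 M T^-3]
Right side: [L^-4 M T^-3]

The two sides have different dimensions, so the equation is NOT dimensionally consistent.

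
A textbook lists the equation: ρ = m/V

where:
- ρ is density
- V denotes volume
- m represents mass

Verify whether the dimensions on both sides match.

Yes

ρ (density) has dimensions [L^-3 M].
V (volume) has dimensions [L^3].
m (mass) has dimensions [M].

Left side: [L^-3 M]
Right side: [L^-3 M]

Both sides have the same dimensions, so the equation is dimensionally consistent.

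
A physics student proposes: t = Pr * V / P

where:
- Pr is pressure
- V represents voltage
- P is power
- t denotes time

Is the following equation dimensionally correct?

No

Pr (pressure) has dimensions [L^-1 M T^-2].
V (voltage) has dimensions [I^-1 L^2 M T^-3].
P (power) has dimensions [L^2 M T^-3].
t (time) has dimensions [T].

Left side: [T]
Right side: [I^-1 L^-1 M T^-2]

The two sides have different dimensions, so the equation is NOT dimensionally consistent.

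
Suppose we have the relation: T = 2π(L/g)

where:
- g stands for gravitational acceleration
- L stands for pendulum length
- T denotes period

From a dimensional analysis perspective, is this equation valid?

No

g (gravitational acceleration) has dimensions [L T^-2].
L (pendulum length) has dimensions [L].
T (period) has dimensions [T].

Left side: [T]
Right side: [T^2]

The two sides have different dimensions, so the equation is NOT dimensionally consistent.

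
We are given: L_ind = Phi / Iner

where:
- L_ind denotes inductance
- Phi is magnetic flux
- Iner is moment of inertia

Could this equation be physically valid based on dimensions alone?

No

L_ind (inductance) has dimensions [I^-2 L^2 M T^-2].
Phi (magnetic flux) has dimensions [I^-1 L^2 M T^-2].
Iner (moment of inertia) has dimensions [L^2 M].

Left side: [I^-2 L^2 M T^-2]
Right side: [I^-1 T^-2]

The two sides have different dimensions, so the equation is NOT dimensionally consistent.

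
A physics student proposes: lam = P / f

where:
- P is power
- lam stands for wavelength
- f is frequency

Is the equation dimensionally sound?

No

P (power) has dimensions [L^2 M T^-3].
lam (wavelength) has dimensions [L].
f (frequency) has dimensions [T^-1].

Left side: [L]
Right side: [L^2 M T^-2]

The two sides have different dimensions, so the equation is NOT dimensionally consistent.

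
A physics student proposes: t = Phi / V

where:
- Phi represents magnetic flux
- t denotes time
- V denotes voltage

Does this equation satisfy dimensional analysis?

Yes

Phi (magnetic flux) has dimensions [I^-1 L^2 M T^-2].
t (time) has dimensions [T].
V (voltage) has dimensions [I^-1 L^2 M T^-3].

Left side: [T]
Right side: [T]

Both sides have the same dimensions, so the equation is dimensionally consistent.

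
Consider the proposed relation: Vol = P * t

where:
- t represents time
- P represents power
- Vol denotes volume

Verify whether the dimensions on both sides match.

No

t (time) has dimensions [T].
P (power) has dimensions [L^2 M T^-3].
Vol (volume) has dimensions [L^3].

Left side: [L^3]
Right side: [L^2 M T^-2]

The two sides have different dimensions, so the equation is NOT dimensionally consistent.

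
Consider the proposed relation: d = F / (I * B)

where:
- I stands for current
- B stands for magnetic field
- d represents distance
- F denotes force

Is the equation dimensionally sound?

Yes

I (current) has dimensions [I].
B (magnetic field) has dimensions [I^-1 M T^-2].
d (distance) has dimensions [L].
F (force) has dimensions [L M T^-2].

Left side: [L]
Right side: [L]

Both sides have the same dimensions, so the equation is dimensionally consistent.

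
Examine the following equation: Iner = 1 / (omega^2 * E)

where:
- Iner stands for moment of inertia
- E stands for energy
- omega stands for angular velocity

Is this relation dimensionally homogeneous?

No

Iner (moment of inertia) has dimensions [L^2 M].
E (energy) has dimensions [L^2 M T^-2].
omega (angular velocity) has dimensions [T^-1].

Left side: [L^2 M]
Right side: [L^-2 M^-1 T^4]

The two sides have different dimensions, so the equation is NOT dimensionally consistent.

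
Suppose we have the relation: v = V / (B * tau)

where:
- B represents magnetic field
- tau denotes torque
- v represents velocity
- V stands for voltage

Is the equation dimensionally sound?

No

B (magnetic field) has dimensions [I^-1 M T^-2].
tau (torque) has dimensions [L^2 M T^-2].
v (velocity) has dimensions [L T^-1].
V (voltage) has dimensions [I^-1 L^2 M T^-3].

Left side: [L T^-1]
Right side: [M^-1 T]

The two sides have different dimensions, so the equation is NOT dimensionally consistent.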